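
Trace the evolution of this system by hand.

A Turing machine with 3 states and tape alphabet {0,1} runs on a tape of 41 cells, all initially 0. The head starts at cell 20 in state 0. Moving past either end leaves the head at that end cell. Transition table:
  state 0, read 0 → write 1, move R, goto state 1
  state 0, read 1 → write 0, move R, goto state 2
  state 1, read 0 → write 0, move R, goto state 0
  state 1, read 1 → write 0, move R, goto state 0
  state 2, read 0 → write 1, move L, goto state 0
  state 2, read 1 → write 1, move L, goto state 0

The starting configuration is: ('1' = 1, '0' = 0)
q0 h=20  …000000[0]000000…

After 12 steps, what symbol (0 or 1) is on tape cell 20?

1

gen 0: q0 h=20  …000000[0]000000…
gen 1: q1 h=21  …000001[0]000000…
gen 2: q0 h=22  …000010[0]000000…
gen 3: q1 h=23  …000101[0]000000…
gen 4: q0 h=24  …001010[0]000000…
gen 5: q1 h=25  …010101[0]000000…
gen 6: q0 h=26  …101010[0]000000…
gen 7: q1 h=27  …010101[0]000000…
gen 8: q0 h=28  …101010[0]000000…
gen 9: q1 h=29  …010101[0]000000…
gen 10: q0 h=30  …101010[0]000000…
gen 11: q1 h=31  …010101[0]000000…
gen 12: q0 h=32  …101010[0]000000…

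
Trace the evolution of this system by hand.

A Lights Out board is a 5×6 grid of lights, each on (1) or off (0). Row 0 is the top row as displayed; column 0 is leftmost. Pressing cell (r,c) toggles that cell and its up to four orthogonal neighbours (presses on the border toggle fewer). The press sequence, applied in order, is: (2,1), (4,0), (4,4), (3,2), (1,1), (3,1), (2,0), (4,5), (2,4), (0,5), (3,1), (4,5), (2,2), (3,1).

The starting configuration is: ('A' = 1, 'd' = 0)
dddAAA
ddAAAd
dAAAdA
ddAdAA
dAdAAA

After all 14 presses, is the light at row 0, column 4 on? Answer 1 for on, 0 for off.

step 0: dddAAA
ddAAAd
dAAAdA
ddAdAA
dAdAAA
step 1: dddAAA
dAAAAd
AddAdA
dAAdAA
dAdAAA
step 2: dddAAA
dAAAAd
AddAdA
AAAdAA
AddAAA
step 3: dddAAA
dAAAAd
AddAdA
AAAddA
Addddd
step 4: dddAAA
dAAAAd
AdAAdA
AddAdA
AdAddd
step 5: dAdAAA
AddAAd
AAAAdA
AddAdA
AdAddd
step 6: dAdAAA
AddAAd
AdAAdA
dAAAdA
AAAddd
step 7: dAdAAA
dddAAd
dAAAdA
AAAAdA
AAAddd
step 8: dAdAAA
dddAAd
dAAAdA
AAAAdd
AAAdAA
step 9: dAdAAA
dddAdd
dAAdAd
AAAAAd
AAAdAA
step 10: dAdAdd
dddAdA
dAAdAd
AAAAAd
AAAdAA
step 11: dAdAdd
dddAdA
ddAdAd
dddAAd
AdAdAA
step 12: dAdAdd
dddAdA
ddAdAd
dddAAA
AdAddd
step 13: dAdAdd
ddAAdA
dAdAAd
ddAAAA
AdAddd
step 14: dAdAdd
ddAAdA
dddAAd
AAdAAA
AAAddd

0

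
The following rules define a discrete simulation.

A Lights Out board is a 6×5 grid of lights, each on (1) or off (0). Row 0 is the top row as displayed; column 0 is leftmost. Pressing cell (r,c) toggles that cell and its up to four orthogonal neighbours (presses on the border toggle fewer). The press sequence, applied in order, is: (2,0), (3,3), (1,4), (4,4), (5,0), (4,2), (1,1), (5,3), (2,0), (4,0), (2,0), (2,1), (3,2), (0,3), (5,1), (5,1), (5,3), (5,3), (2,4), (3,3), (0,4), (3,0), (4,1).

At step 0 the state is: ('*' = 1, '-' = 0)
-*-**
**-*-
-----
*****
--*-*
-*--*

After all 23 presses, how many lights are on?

18

0) -*-**
**-*-
-----
*****
--*-*
-*--*
1) -*-**
-*-*-
**---
-****
--*-*
-*--*
2) -*-**
-*-*-
**-*-
-*---
--***
-*--*
3) -*-*-
-*--*
**-**
-*---
--***
-*--*
4) -*-*-
-*--*
**-**
-*--*
--*--
-*---
5) -*-*-
-*--*
**-**
-*--*
*-*--
*----
6) -*-*-
-*--*
**-**
-**-*
**-*-
*-*--
7) ---*-
*-*-*
*--**
-**-*
**-*-
*-*--
8) ---*-
*-*-*
*--**
-**-*
**---
*--**
9) ---*-
--*-*
-*-**
***-*
**---
*--**
10) ---*-
--*-*
-*-**
-**-*
-----
---**
11) ---*-
*-*-*
*--**
***-*
-----
---**
12) ---*-
***-*
-****
*-*-*
-----
---**
13) ---*-
***-*
-*-**
**-**
--*--
---**
14) --*-*
*****
-*-**
**-**
--*--
---**
15) --*-*
*****
-*-**
**-**
-**--
*****
16) --*-*
*****
-*-**
**-**
--*--
---**
17) --*-*
*****
-*-**
**-**
--**-
--*--
18) --*-*
*****
-*-**
**-**
--*--
---**
19) --*-*
****-
-*---
**-*-
--*--
---**
20) --*-*
****-
-*-*-
***-*
--**-
---**
21) --**-
*****
-*-*-
***-*
--**-
---**
22) --**-
*****
**-*-
--*-*
*-**-
---**
23) --**-
*****
**-*-
-**-*
-*-*-
-*-**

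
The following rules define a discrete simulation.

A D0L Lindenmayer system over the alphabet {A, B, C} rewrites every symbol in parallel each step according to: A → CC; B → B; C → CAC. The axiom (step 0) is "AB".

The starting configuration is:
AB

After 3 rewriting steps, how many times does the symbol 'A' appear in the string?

[0] AB
[1] CCB
[2] CACCACB
[3] CACCCCACCACCCCACB

4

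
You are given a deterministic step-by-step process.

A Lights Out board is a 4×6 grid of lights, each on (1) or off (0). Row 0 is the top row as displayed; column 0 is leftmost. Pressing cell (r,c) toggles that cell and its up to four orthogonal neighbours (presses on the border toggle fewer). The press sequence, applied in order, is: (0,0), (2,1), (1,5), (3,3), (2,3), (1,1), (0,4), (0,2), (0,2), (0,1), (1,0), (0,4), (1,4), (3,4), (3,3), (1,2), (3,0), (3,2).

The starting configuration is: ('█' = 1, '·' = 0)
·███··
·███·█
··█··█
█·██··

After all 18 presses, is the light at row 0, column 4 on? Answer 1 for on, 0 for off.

1

t=0: ·███··
·███·█
··█··█
█·██··
t=1: █·██··
████·█
··█··█
█·██··
t=2: █·██··
█·██·█
██···█
████··
t=3: █·██·█
█·███·
██····
████··
t=4: █·██·█
█·███·
██·█··
██··█·
t=5: █·██·█
█·█·█·
███·█·
██·██·
t=6: ████·█
·█··█·
█·█·█·
██·██·
t=7: ███·█·
·█····
█·█·█·
██·██·
t=8: █··██·
·██···
█·█·█·
██·██·
t=9: ███·█·
·█····
█·█·█·
██·██·
t=10: ····█·
······
█·█·█·
██·██·
t=11: █···█·
██····
··█·█·
██·██·
t=12: █··█·█
██··█·
··█·█·
██·██·
t=13: █··███
██·█·█
··█···
██·██·
t=14: █··███
██·█·█
··█·█·
██···█
t=15: █··███
██·█·█
··███·
██████
t=16: █·████
█·█··█
···██·
██████
t=17: █·████
█·█··█
█··██·
··████
t=18: █·████
█·█··█
█·███·
·█··██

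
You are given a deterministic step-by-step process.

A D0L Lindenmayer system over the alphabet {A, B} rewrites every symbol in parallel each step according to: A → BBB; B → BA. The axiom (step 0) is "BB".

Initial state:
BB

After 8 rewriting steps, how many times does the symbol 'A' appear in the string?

434

gen 0: BB
gen 1: BABA
gen 2: BABBBBABBB
gen 3: BABBBBABABABABBBBABABA
gen 4: BABBBBABABABABBBBABBBBABBBBABBBBABABABABBBBABBBBABBB
gen 5: BABBBBABABABABBBBABBBBABBBBABBBBABABABABBBBABABABABBBBABABABABBBBABABABABBBBABBBBABBBBABBBBABABABABBBBABABABABBBBABABA
gen 6: BABBBBABABABABBBBABBBBABBBBABBBBABABABABBBBABABABABBBBABAB…BBABBBBABBBBABABABABBBBABBBBABBBBABBBBABABABABBBBABBBBABBB  (len 274)
gen 7: BABBBBABABABABBBBABBBBABBBBABBBBABABABABBBBABABABABBBBABAB…ABBBBABABABABBBBABBBBABBBBABBBBABABABABBBBABABABABBBBABABA  (len 628)
gen 8: BABBBBABABABABBBBABBBBABBBBABBBBABABABABBBBABABABABBBBABAB…BBABBBBABBBBABABABABBBBABBBBABBBBABBBBABABABABBBBABBBBABBB  (len 1450)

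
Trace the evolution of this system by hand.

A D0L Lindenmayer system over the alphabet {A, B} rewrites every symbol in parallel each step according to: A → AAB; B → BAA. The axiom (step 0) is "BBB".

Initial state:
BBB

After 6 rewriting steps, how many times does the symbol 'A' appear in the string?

step 0: BBB
step 1: BAABAABAA
step 2: BAAAABAABBAAAABAABBAAAABAAB
step 3: BAAAABAABAABAABBAAAABAABBAABAAAABAABAABAABBAAAABAABBAABAAAABAABAABAABBAAAABAABBAA
step 4: BAAAABAABAABAABBAAAABAABBAAAABAABBAAAABAABBAABAAAABAABAABA…BBAAAABAABBAAAABAABBAABAAAABAABAABAABBAAAABAABBAABAAAABAAB  (len 243)
step 5: BAAAABAABAABAABBAAAABAABBAAAABAABBAAAABAABBAABAAAABAABAABA…BAABAABAABBAAAABAABBAABAAAABAABBAAAABAABAABAABBAAAABAABBAA  (len 729)
step 6: BAAAABAABAABAABBAAAABAABBAAAABAABBAAAABAABBAABAAAABAABAABA…BBAAAABAABBAAAABAABBAABAAAABAABAABAABBAAAABAABBAABAAAABAAB  (len 2187)

1458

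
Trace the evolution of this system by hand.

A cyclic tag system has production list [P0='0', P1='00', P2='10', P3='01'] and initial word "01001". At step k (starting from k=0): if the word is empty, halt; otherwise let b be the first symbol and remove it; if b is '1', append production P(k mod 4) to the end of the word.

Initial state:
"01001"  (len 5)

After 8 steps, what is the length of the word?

t=0: "01001"  (len 5)
t=1: "1001"  (len 4)
t=2: "00100"  (len 5)
t=3: "0100"  (len 4)
t=4: "100"  (len 3)
t=5: "000"  (len 3)
t=6: "00"  (len 2)
t=7: "0"  (len 1)
t=8: (halted — word empty)

0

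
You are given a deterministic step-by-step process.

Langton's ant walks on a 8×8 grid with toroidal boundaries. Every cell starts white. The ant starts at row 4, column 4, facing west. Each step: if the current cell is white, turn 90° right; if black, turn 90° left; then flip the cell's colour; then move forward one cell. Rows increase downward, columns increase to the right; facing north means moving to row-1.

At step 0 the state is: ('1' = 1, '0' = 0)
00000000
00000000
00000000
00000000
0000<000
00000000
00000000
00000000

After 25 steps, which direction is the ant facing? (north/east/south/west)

k=0  00000000
00000000
00000000
00000000
0000<000
00000000
00000000
00000000
k=1  00000000
00000000
00000000
0000^000
00001000
00000000
00000000
00000000
k=2  00000000
00000000
00000000
00001>00
00001000
00000000
00000000
00000000
k=3  00000000
00000000
00000000
00001100
00001v00
00000000
00000000
00000000
k=4  00000000
00000000
00000000
00001100
0000<100
00000000
00000000
00000000
k=5  00000000
00000000
00000000
00001100
00000100
0000v000
00000000
00000000
k=6  00000000
00000000
00000000
00001100
00000100
000<1000
00000000
00000000
k=7  00000000
00000000
00000000
00001100
000^0100
00011000
00000000
00000000
k=8  00000000
00000000
00000000
00001100
0001>100
00011000
00000000
00000000
k=9  00000000
00000000
00000000
00001100
00011100
0001v000
00000000
00000000
k=10  00000000
00000000
00000000
00001100
00011100
00010>00
00000000
00000000
k=11  00000000
00000000
00000000
00001100
00011100
00010100
00000v00
00000000
k=12  00000000
00000000
00000000
00001100
00011100
00010100
0000<100
00000000
k=13  00000000
00000000
00000000
00001100
00011100
0001^100
00001100
00000000
k=14  00000000
00000000
00000000
00001100
00011100
00011>00
00001100
00000000
k=15  00000000
00000000
00000000
00001100
00011^00
00011000
00001100
00000000
k=16  00000000
00000000
00000000
00001100
0001<000
00011000
00001100
00000000
k=17  00000000
00000000
00000000
00001100
00010000
0001v000
00001100
00000000
k=18  00000000
00000000
00000000
00001100
00010000
00010>00
00001100
00000000
k=19  00000000
00000000
00000000
00001100
00010000
00010100
00001v00
00000000
k=20  00000000
00000000
00000000
00001100
00010000
00010100
000010>0
00000000
k=21  00000000
00000000
00000000
00001100
00010000
00010100
00001010
000000v0
k=22  00000000
00000000
00000000
00001100
00010000
00010100
00001010
00000<10
k=23  00000000
00000000
00000000
00001100
00010000
00010100
00001^10
00000110
k=24  00000000
00000000
00000000
00001100
00010000
00010100
000011>0
00000110
k=25  00000000
00000000
00000000
00001100
00010000
000101^0
00001100
00000110

north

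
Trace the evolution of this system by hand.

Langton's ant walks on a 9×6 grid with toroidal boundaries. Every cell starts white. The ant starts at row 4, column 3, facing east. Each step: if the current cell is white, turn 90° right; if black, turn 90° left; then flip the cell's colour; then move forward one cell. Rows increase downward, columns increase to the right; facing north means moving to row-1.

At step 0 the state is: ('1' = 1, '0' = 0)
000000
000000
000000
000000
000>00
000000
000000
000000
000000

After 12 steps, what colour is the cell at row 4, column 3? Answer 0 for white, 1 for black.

gen 0: 000000
000000
000000
000000
000>00
000000
000000
000000
000000
gen 1: 000000
000000
000000
000000
000100
000v00
000000
000000
000000
gen 2: 000000
000000
000000
000000
000100
00<100
000000
000000
000000
gen 3: 000000
000000
000000
000000
00^100
001100
000000
000000
000000
gen 4: 000000
000000
000000
000000
001>00
001100
000000
000000
000000
gen 5: 000000
000000
000000
000^00
001000
001100
000000
000000
000000
gen 6: 000000
000000
000000
0001>0
001000
001100
000000
000000
000000
gen 7: 000000
000000
000000
000110
0010v0
001100
000000
000000
000000
gen 8: 000000
000000
000000
000110
001<10
001100
000000
000000
000000
gen 9: 000000
000000
000000
000^10
001110
001100
000000
000000
000000
gen 10: 000000
000000
000000
00<010
001110
001100
000000
000000
000000
gen 11: 000000
000000
00^000
001010
001110
001100
000000
000000
000000
gen 12: 000000
000000
001>00
001010
001110
001100
000000
000000
000000

1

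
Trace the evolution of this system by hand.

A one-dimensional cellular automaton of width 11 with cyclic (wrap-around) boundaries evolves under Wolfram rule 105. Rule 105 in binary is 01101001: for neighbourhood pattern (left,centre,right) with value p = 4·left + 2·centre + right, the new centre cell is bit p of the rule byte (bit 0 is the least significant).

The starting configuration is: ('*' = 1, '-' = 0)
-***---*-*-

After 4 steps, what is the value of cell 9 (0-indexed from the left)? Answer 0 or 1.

k=0  -***---*-*-
k=1  -*-*-*--*--
k=2  --*-*-----*
k=3  ---*--***--
k=4  **----*-*-*

0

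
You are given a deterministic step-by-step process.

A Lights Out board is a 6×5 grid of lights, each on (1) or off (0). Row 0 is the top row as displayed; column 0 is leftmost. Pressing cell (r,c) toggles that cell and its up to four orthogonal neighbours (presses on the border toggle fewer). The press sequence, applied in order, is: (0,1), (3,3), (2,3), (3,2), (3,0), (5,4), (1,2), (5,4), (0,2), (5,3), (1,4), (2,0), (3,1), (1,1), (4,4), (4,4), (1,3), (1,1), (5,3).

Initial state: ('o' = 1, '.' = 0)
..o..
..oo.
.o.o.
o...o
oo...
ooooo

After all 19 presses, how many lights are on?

k=0  ..o..
..oo.
.o.o.
o...o
oo...
ooooo
k=1  oo...
.ooo.
.o.o.
o...o
oo...
ooooo
k=2  oo...
.ooo.
.o...
o.oo.
oo.o.
ooooo
k=3  oo...
.oo..
.oooo
o.o..
oo.o.
ooooo
k=4  oo...
.oo..
.o.oo
oo.o.
oooo.
ooooo
k=5  oo...
.oo..
oo.oo
...o.
.ooo.
ooooo
k=6  oo...
.oo..
oo.oo
...o.
.oooo
ooo..
k=7  ooo..
...o.
ooooo
...o.
.oooo
ooo..
k=8  ooo..
...o.
ooooo
...o.
.ooo.
ooooo
k=9  o..o.
..oo.
ooooo
...o.
.ooo.
ooooo
k=10  o..o.
..oo.
ooooo
...o.
.oo..
oo...
k=11  o..oo
..o.o
oooo.
...o.
.oo..
oo...
k=12  o..oo
o.o.o
..oo.
o..o.
.oo..
oo...
k=13  o..oo
o.o.o
.ooo.
.ooo.
..o..
oo...
k=14  oo.oo
.o..o
..oo.
.ooo.
..o..
oo...
k=15  oo.oo
.o..o
..oo.
.oooo
..ooo
oo..o
k=16  oo.oo
.o..o
..oo.
.ooo.
..o..
oo...
k=17  oo..o
.ooo.
..o..
.ooo.
..o..
oo...
k=18  o...o
o..o.
.oo..
.ooo.
..o..
oo...
k=19  o...o
o..o.
.oo..
.ooo.
..oo.
ooooo

16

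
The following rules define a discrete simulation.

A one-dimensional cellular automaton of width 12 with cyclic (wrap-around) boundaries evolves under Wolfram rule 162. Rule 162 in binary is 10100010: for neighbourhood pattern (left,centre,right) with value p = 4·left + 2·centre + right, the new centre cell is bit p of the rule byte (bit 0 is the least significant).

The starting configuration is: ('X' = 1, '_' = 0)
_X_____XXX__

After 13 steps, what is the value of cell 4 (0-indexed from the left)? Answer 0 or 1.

0

t=0: _X_____XXX__
t=1: X_____X_X___
t=2: _____X_X___X
t=3: ____X_X___X_
t=4: ___X_X___X__
t=5: __X_X___X___
t=6: _X_X___X____
t=7: X_X___X_____
t=8: _X___X_____X
t=9: X___X_____X_
t=10: ___X_____X_X
t=11: __X_____X_X_
t=12: _X_____X_X__
t=13: X_____X_X___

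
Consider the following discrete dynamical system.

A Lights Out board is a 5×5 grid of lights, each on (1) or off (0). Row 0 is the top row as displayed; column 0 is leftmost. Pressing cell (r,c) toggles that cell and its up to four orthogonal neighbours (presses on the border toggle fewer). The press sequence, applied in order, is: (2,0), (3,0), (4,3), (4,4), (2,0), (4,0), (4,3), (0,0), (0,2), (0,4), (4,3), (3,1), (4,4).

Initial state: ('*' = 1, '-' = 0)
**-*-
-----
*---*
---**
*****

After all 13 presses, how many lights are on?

k=0  **-*-
-----
*---*
---**
*****
k=1  **-*-
*----
-*--*
*--**
*****
k=2  **-*-
*----
**--*
-*-**
-****
k=3  **-*-
*----
**--*
-*--*
-*---
k=4  **-*-
*----
**--*
-*---
-*-**
k=5  **-*-
-----
----*
**---
-*-**
k=6  **-*-
-----
----*
-*---
*--**
k=7  **-*-
-----
----*
-*-*-
*-*--
k=8  ---*-
*----
----*
-*-*-
*-*--
k=9  -**--
*-*--
----*
-*-*-
*-*--
k=10  -****
*-*-*
----*
-*-*-
*-*--
k=11  -****
*-*-*
----*
-*---
*--**
k=12  -****
*-*-*
-*--*
*-*--
**-**
k=13  -****
*-*-*
-*--*
*-*-*
**---

14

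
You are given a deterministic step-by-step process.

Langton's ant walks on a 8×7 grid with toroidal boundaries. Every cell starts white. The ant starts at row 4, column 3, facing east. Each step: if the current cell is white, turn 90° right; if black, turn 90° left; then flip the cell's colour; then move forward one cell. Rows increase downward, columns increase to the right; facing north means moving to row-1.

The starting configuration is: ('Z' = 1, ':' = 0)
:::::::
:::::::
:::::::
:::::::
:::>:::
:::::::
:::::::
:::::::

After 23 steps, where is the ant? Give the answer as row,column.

[0] :::::::
:::::::
:::::::
:::::::
:::>:::
:::::::
:::::::
:::::::
[1] :::::::
:::::::
:::::::
:::::::
:::Z:::
:::v:::
:::::::
:::::::
[2] :::::::
:::::::
:::::::
:::::::
:::Z:::
::<Z:::
:::::::
:::::::
[3] :::::::
:::::::
:::::::
:::::::
::^Z:::
::ZZ:::
:::::::
:::::::
[4] :::::::
:::::::
:::::::
:::::::
::Z>:::
::ZZ:::
:::::::
:::::::
[5] :::::::
:::::::
:::::::
:::^:::
::Z::::
::ZZ:::
:::::::
:::::::
[6] :::::::
:::::::
:::::::
:::Z>::
::Z::::
::ZZ:::
:::::::
:::::::
[7] :::::::
:::::::
:::::::
:::ZZ::
::Z:v::
::ZZ:::
:::::::
:::::::
[8] :::::::
:::::::
:::::::
:::ZZ::
::Z<Z::
::ZZ:::
:::::::
:::::::
[9] :::::::
:::::::
:::::::
:::^Z::
::ZZZ::
::ZZ:::
:::::::
:::::::
[10] :::::::
:::::::
:::::::
::<:Z::
::ZZZ::
::ZZ:::
:::::::
:::::::
[11] :::::::
:::::::
::^::::
::Z:Z::
::ZZZ::
::ZZ:::
:::::::
:::::::
[12] :::::::
:::::::
::Z>:::
::Z:Z::
::ZZZ::
::ZZ:::
:::::::
:::::::
[13] :::::::
:::::::
::ZZ:::
::ZvZ::
::ZZZ::
::ZZ:::
:::::::
:::::::
[14] :::::::
:::::::
::ZZ:::
::<ZZ::
::ZZZ::
::ZZ:::
:::::::
:::::::
[15] :::::::
:::::::
::ZZ:::
:::ZZ::
::vZZ::
::ZZ:::
:::::::
:::::::
[16] :::::::
:::::::
::ZZ:::
:::ZZ::
:::>Z::
::ZZ:::
:::::::
:::::::
[17] :::::::
:::::::
::ZZ:::
:::^Z::
::::Z::
::ZZ:::
:::::::
:::::::
[18] :::::::
:::::::
::ZZ:::
::<:Z::
::::Z::
::ZZ:::
:::::::
:::::::
[19] :::::::
:::::::
::^Z:::
::Z:Z::
::::Z::
::ZZ:::
:::::::
:::::::
[20] :::::::
:::::::
:<:Z:::
::Z:Z::
::::Z::
::ZZ:::
:::::::
:::::::
[21] :::::::
:^:::::
:Z:Z:::
::Z:Z::
::::Z::
::ZZ:::
:::::::
:::::::
[22] :::::::
:Z>::::
:Z:Z:::
::Z:Z::
::::Z::
::ZZ:::
:::::::
:::::::
[23] :::::::
:ZZ::::
:ZvZ:::
::Z:Z::
::::Z::
::ZZ:::
:::::::
:::::::

2,2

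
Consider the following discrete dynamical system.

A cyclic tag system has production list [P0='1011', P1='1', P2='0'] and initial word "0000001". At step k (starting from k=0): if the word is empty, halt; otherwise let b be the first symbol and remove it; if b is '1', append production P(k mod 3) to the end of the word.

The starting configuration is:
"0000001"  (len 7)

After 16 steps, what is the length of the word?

11

t=0: "0000001"  (len 7)
t=1: "000001"  (len 6)
t=2: "00001"  (len 5)
t=3: "0001"  (len 4)
t=4: "001"  (len 3)
t=5: "01"  (len 2)
t=6: "1"  (len 1)
t=7: "1011"  (len 4)
t=8: "0111"  (len 4)
t=9: "111"  (len 3)
t=10: "111011"  (len 6)
t=11: "110111"  (len 6)
t=12: "101110"  (len 6)
t=13: "011101011"  (len 9)
t=14: "11101011"  (len 8)
t=15: "11010110"  (len 8)
t=16: "10101101011"  (len 11)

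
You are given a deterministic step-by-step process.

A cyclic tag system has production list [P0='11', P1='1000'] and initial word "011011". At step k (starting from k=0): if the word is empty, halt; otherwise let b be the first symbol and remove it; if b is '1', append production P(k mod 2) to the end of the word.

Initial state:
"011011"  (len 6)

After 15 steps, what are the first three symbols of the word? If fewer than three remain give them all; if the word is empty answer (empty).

[0] "011011"  (len 6)
[1] "11011"  (len 5)
[2] "10111000"  (len 8)
[3] "011100011"  (len 9)
[4] "11100011"  (len 8)
[5] "110001111"  (len 9)
[6] "100011111000"  (len 12)
[7] "0001111100011"  (len 13)
[8] "001111100011"  (len 12)
[9] "01111100011"  (len 11)
[10] "1111100011"  (len 10)
[11] "11110001111"  (len 11)
[12] "11100011111000"  (len 14)
[13] "110001111100011"  (len 15)
[14] "100011111000111000"  (len 18)
[15] "0001111100011100011"  (len 19)

000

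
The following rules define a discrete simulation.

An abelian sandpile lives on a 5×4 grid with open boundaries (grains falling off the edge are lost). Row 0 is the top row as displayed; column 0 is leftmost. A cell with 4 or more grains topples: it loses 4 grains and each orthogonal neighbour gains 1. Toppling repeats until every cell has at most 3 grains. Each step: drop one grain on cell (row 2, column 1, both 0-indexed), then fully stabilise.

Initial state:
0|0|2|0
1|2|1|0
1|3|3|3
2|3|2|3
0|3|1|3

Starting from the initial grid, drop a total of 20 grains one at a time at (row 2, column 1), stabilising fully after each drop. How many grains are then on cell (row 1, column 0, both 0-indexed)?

[0] 0|0|2|0
1|2|1|0
1|3|3|3
2|3|2|3
0|3|1|3
[1] 0|0|2|0
1|3|2|1
2|2|2|1
3|2|2|2
1|1|0|1
[2] 0|0|2|0
1|3|2|1
2|3|2|1
3|2|2|2
1|1|0|1
[3] 0|1|2|0
2|0|3|1
3|1|3|1
3|3|2|2
1|1|0|1
[4] 0|1|2|0
2|0|3|1
3|2|3|1
3|3|2|2
1|1|0|1
[5] 0|1|2|0
2|0|3|1
3|3|3|1
3|3|2|2
1|1|0|1
[6] 0|1|3|0
3|2|0|2
1|3|2|2
1|2|0|3
2|2|1|1
[7] 0|1|3|0
3|3|0|2
2|0|3|2
1|3|0|3
2|2|1|1
[8] 0|1|3|0
3|3|0|2
2|1|3|2
1|3|0|3
2|2|1|1
[9] 0|1|3|0
3|3|0|2
2|2|3|2
1|3|0|3
2|2|1|1
[10] 0|1|3|0
3|3|0|2
2|3|3|2
1|3|0|3
2|2|1|1
[11] 1|2|3|0
1|2|2|2
1|0|1|3
3|1|2|3
2|3|1|1
[12] 1|2|3|0
1|2|2|2
1|1|1|3
3|1|2|3
2|3|1|1
[13] 1|2|3|0
1|2|2|2
1|2|1|3
3|1|2|3
2|3|1|1
[14] 1|2|3|0
1|2|2|2
1|3|1|3
3|1|2|3
2|3|1|1
[15] 1|2|3|0
1|3|2|2
2|0|2|3
3|2|2|3
2|3|1|1
[16] 1|2|3|0
1|3|2|2
2|1|2|3
3|2|2|3
2|3|1|1
[17] 1|2|3|0
1|3|2|2
2|2|2|3
3|2|2|3
2|3|1|1
[18] 1|2|3|0
1|3|2|2
2|3|2|3
3|2|2|3
2|3|1|1
[19] 1|3|3|0
2|0|3|2
3|1|3|3
3|3|2|3
2|3|1|1
[20] 1|3|3|0
2|0|3|2
3|2|3|3
3|3|2|3
2|3|1|1

2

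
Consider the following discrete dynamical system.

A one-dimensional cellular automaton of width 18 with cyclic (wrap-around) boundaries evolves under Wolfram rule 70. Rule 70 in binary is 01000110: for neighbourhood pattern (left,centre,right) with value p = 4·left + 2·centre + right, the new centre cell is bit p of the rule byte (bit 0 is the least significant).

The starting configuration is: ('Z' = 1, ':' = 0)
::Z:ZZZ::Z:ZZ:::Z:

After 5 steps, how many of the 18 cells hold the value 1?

9

0) ::Z:ZZZ::Z:ZZ:::Z:
1) :ZZ:::Z:ZZ::Z::ZZ:
2) Z:Z::ZZ::Z:ZZ:Z:Z:
3) Z:Z:Z:Z:ZZ::Z:Z:Z:
4) Z:Z:Z:Z::Z:ZZ:Z:Z:
5) Z:Z:Z:Z:ZZ::Z:Z:Z:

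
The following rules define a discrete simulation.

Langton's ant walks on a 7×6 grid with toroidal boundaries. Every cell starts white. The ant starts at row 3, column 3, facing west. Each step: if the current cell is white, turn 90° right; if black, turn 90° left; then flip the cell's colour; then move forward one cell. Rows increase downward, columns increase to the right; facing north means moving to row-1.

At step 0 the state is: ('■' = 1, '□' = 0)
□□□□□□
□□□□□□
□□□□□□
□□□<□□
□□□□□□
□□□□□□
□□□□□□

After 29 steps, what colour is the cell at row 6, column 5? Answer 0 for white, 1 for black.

1

[0] □□□□□□
□□□□□□
□□□□□□
□□□<□□
□□□□□□
□□□□□□
□□□□□□
[1] □□□□□□
□□□□□□
□□□^□□
□□□■□□
□□□□□□
□□□□□□
□□□□□□
[2] □□□□□□
□□□□□□
□□□■>□
□□□■□□
□□□□□□
□□□□□□
□□□□□□
[3] □□□□□□
□□□□□□
□□□■■□
□□□■v□
□□□□□□
□□□□□□
□□□□□□
[4] □□□□□□
□□□□□□
□□□■■□
□□□<■□
□□□□□□
□□□□□□
□□□□□□
[5] □□□□□□
□□□□□□
□□□■■□
□□□□■□
□□□v□□
□□□□□□
□□□□□□
[6] □□□□□□
□□□□□□
□□□■■□
□□□□■□
□□<■□□
□□□□□□
□□□□□□
[7] □□□□□□
□□□□□□
□□□■■□
□□^□■□
□□■■□□
□□□□□□
□□□□□□
[8] □□□□□□
□□□□□□
□□□■■□
□□■>■□
□□■■□□
□□□□□□
□□□□□□
[9] □□□□□□
□□□□□□
□□□■■□
□□■■■□
□□■v□□
□□□□□□
□□□□□□
[10] □□□□□□
□□□□□□
□□□■■□
□□■■■□
□□■□>□
□□□□□□
□□□□□□
[11] □□□□□□
□□□□□□
□□□■■□
□□■■■□
□□■□■□
□□□□v□
□□□□□□
[12] □□□□□□
□□□□□□
□□□■■□
□□■■■□
□□■□■□
□□□<■□
□□□□□□
[13] □□□□□□
□□□□□□
□□□■■□
□□■■■□
□□■^■□
□□□■■□
□□□□□□
[14] □□□□□□
□□□□□□
□□□■■□
□□■■■□
□□■■>□
□□□■■□
□□□□□□
[15] □□□□□□
□□□□□□
□□□■■□
□□■■^□
□□■■□□
□□□■■□
□□□□□□
[16] □□□□□□
□□□□□□
□□□■■□
□□■<□□
□□■■□□
□□□■■□
□□□□□□
[17] □□□□□□
□□□□□□
□□□■■□
□□■□□□
□□■v□□
□□□■■□
□□□□□□
[18] □□□□□□
□□□□□□
□□□■■□
□□■□□□
□□■□>□
□□□■■□
□□□□□□
[19] □□□□□□
□□□□□□
□□□■■□
□□■□□□
□□■□■□
□□□■v□
□□□□□□
[20] □□□□□□
□□□□□□
□□□■■□
□□■□□□
□□■□■□
□□□■□>
□□□□□□
[21] □□□□□□
□□□□□□
□□□■■□
□□■□□□
□□■□■□
□□□■□■
□□□□□v
[22] □□□□□□
□□□□□□
□□□■■□
□□■□□□
□□■□■□
□□□■□■
□□□□<■
[23] □□□□□□
□□□□□□
□□□■■□
□□■□□□
□□■□■□
□□□■^■
□□□□■■
[24] □□□□□□
□□□□□□
□□□■■□
□□■□□□
□□■□■□
□□□■■>
□□□□■■
[25] □□□□□□
□□□□□□
□□□■■□
□□■□□□
□□■□■^
□□□■■□
□□□□■■
[26] □□□□□□
□□□□□□
□□□■■□
□□■□□□
>□■□■■
□□□■■□
□□□□■■
[27] □□□□□□
□□□□□□
□□□■■□
□□■□□□
■□■□■■
v□□■■□
□□□□■■
[28] □□□□□□
□□□□□□
□□□■■□
□□■□□□
■□■□■■
■□□■■<
□□□□■■
[29] □□□□□□
□□□□□□
□□□■■□
□□■□□□
■□■□■^
■□□■■■
□□□□■■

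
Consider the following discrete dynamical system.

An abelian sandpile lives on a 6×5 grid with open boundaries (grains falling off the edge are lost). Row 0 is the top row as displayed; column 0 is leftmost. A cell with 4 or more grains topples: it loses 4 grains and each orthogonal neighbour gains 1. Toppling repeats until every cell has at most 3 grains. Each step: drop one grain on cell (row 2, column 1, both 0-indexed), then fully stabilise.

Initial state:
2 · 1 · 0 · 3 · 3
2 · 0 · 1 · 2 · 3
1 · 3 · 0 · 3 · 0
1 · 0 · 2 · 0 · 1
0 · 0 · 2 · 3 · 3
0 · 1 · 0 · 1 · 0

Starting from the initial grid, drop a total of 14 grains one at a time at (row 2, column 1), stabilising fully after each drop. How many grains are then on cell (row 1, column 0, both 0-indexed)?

0

[0] 2 · 1 · 0 · 3 · 3
2 · 0 · 1 · 2 · 3
1 · 3 · 0 · 3 · 0
1 · 0 · 2 · 0 · 1
0 · 0 · 2 · 3 · 3
0 · 1 · 0 · 1 · 0
[1] 2 · 1 · 0 · 3 · 3
2 · 1 · 1 · 2 · 3
2 · 0 · 1 · 3 · 0
1 · 1 · 2 · 0 · 1
0 · 0 · 2 · 3 · 3
0 · 1 · 0 · 1 · 0
[2] 2 · 1 · 0 · 3 · 3
2 · 1 · 1 · 2 · 3
2 · 1 · 1 · 3 · 0
1 · 1 · 2 · 0 · 1
0 · 0 · 2 · 3 · 3
0 · 1 · 0 · 1 · 0
[3] 2 · 1 · 0 · 3 · 3
2 · 1 · 1 · 2 · 3
2 · 2 · 1 · 3 · 0
1 · 1 · 2 · 0 · 1
0 · 0 · 2 · 3 · 3
0 · 1 · 0 · 1 · 0
[4] 2 · 1 · 0 · 3 · 3
2 · 1 · 1 · 2 · 3
2 · 3 · 1 · 3 · 0
1 · 1 · 2 · 0 · 1
0 · 0 · 2 · 3 · 3
0 · 1 · 0 · 1 · 0
[5] 2 · 1 · 0 · 3 · 3
2 · 2 · 1 · 2 · 3
3 · 0 · 2 · 3 · 0
1 · 2 · 2 · 0 · 1
0 · 0 · 2 · 3 · 3
0 · 1 · 0 · 1 · 0
[6] 2 · 1 · 0 · 3 · 3
2 · 2 · 1 · 2 · 3
3 · 1 · 2 · 3 · 0
1 · 2 · 2 · 0 · 1
0 · 0 · 2 · 3 · 3
0 · 1 · 0 · 1 · 0
[7] 2 · 1 · 0 · 3 · 3
2 · 2 · 1 · 2 · 3
3 · 2 · 2 · 3 · 0
1 · 2 · 2 · 0 · 1
0 · 0 · 2 · 3 · 3
0 · 1 · 0 · 1 · 0
[8] 2 · 1 · 0 · 3 · 3
2 · 2 · 1 · 2 · 3
3 · 3 · 2 · 3 · 0
1 · 2 · 2 · 0 · 1
0 · 0 · 2 · 3 · 3
0 · 1 · 0 · 1 · 0
[9] 2 · 1 · 0 · 3 · 3
3 · 3 · 1 · 2 · 3
0 · 1 · 3 · 3 · 0
2 · 3 · 2 · 0 · 1
0 · 0 · 2 · 3 · 3
0 · 1 · 0 · 1 · 0
[10] 2 · 1 · 0 · 3 · 3
3 · 3 · 1 · 2 · 3
0 · 2 · 3 · 3 · 0
2 · 3 · 2 · 0 · 1
0 · 0 · 2 · 3 · 3
0 · 1 · 0 · 1 · 0
[11] 2 · 1 · 0 · 3 · 3
3 · 3 · 1 · 2 · 3
0 · 3 · 3 · 3 · 0
2 · 3 · 2 · 0 · 1
0 · 0 · 2 · 3 · 3
0 · 1 · 0 · 1 · 0
[12] 3 · 2 · 0 · 3 · 3
0 · 1 · 3 · 3 · 3
2 · 3 · 2 · 0 · 1
3 · 1 · 0 · 2 · 1
0 · 1 · 3 · 3 · 3
0 · 1 · 0 · 1 · 0
[13] 3 · 2 · 0 · 3 · 3
0 · 2 · 3 · 3 · 3
3 · 0 · 3 · 0 · 1
3 · 2 · 0 · 2 · 1
0 · 1 · 3 · 3 · 3
0 · 1 · 0 · 1 · 0
[14] 3 · 2 · 0 · 3 · 3
0 · 2 · 3 · 3 · 3
3 · 1 · 3 · 0 · 1
3 · 2 · 0 · 2 · 1
0 · 1 · 3 · 3 · 3
0 · 1 · 0 · 1 · 0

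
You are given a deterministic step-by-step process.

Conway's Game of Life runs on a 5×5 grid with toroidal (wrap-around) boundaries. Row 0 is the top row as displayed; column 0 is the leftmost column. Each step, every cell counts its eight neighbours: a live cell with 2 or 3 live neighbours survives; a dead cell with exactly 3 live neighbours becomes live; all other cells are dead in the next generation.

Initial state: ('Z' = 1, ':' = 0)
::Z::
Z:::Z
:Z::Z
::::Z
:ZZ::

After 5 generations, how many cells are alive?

k=0  ::Z::
Z:::Z
:Z::Z
::::Z
:ZZ::
k=1  Z:ZZ:
ZZ:ZZ
:::ZZ
:ZZZ:
:ZZZ:
k=2  :::::
:Z:::
:::::
ZZ:::
Z::::
k=3  :::::
:::::
ZZ:::
ZZ:::
ZZ:::
k=4  :::::
:::::
ZZ:::
::Z:Z
ZZ:::
k=5  :::::
:::::
ZZ:::
::Z:Z
ZZ:::

6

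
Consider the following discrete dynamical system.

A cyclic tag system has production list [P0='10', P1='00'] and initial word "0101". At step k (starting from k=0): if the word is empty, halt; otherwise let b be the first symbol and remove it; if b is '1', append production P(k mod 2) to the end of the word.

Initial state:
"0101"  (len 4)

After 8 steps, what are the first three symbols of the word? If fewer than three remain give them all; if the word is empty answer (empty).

t=0: "0101"  (len 4)
t=1: "101"  (len 3)
t=2: "0100"  (len 4)
t=3: "100"  (len 3)
t=4: "0000"  (len 4)
t=5: "000"  (len 3)
t=6: "00"  (len 2)
t=7: "0"  (len 1)
t=8: (halted — word empty)

(empty)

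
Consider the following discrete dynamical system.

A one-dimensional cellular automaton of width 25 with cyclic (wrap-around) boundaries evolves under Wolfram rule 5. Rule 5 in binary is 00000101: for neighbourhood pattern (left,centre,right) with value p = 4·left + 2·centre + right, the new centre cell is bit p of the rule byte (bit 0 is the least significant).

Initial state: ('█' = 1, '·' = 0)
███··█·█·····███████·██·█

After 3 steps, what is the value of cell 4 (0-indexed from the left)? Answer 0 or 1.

0

t=0: ███··█·█·····███████·██·█
t=1: ·····█·█·███·············
t=2: ████·█·█·····████████████
t=3: ·····█·█·███·············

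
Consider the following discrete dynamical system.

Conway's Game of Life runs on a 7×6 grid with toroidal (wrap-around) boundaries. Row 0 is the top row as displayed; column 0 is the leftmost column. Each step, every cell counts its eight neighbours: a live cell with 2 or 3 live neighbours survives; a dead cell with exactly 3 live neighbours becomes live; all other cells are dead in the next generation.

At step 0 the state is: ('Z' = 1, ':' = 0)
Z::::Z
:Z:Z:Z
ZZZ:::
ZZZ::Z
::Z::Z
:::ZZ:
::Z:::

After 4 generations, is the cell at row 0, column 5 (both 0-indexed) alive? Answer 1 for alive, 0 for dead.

0) Z::::Z
:Z:Z:Z
ZZZ:::
ZZZ::Z
::Z::Z
:::ZZ:
::Z:::
1) ZZZ:ZZ
::::ZZ
:::ZZ:
:::Z:Z
::Z::Z
::ZZZ:
:::ZZZ
2) :ZZ:::
:ZZ:::
:::Z::
::ZZ:Z
::Z::Z
::Z:::
::::::
3) :ZZ:::
:Z:Z::
:Z:ZZ:
::ZZ::
:ZZ:Z:
::::::
:ZZ:::
4) Z::Z::
ZZ:ZZ:
:Z::Z:
::::::
:ZZ:::
:::Z::
:ZZ:::

0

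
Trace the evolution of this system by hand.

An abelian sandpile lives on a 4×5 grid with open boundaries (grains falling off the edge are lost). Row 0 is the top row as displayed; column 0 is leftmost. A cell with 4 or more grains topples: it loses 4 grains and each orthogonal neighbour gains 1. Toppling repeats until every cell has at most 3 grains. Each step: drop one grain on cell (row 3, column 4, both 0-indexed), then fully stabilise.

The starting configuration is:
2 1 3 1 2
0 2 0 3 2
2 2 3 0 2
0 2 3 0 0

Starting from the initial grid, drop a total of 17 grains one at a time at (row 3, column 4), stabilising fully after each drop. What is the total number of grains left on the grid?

36

step 0: 2 1 3 1 2
0 2 0 3 2
2 2 3 0 2
0 2 3 0 0
step 1: 2 1 3 1 2
0 2 0 3 2
2 2 3 0 2
0 2 3 0 1
step 2: 2 1 3 1 2
0 2 0 3 2
2 2 3 0 2
0 2 3 0 2
step 3: 2 1 3 1 2
0 2 0 3 2
2 2 3 0 2
0 2 3 0 3
step 4: 2 1 3 1 2
0 2 0 3 2
2 2 3 0 3
0 2 3 1 0
step 5: 2 1 3 1 2
0 2 0 3 2
2 2 3 0 3
0 2 3 1 1
step 6: 2 1 3 1 2
0 2 0 3 2
2 2 3 0 3
0 2 3 1 2
step 7: 2 1 3 1 2
0 2 0 3 2
2 2 3 0 3
0 2 3 1 3
step 8: 2 1 3 1 2
0 2 0 3 3
2 2 3 1 0
0 2 3 2 1
step 9: 2 1 3 1 2
0 2 0 3 3
2 2 3 1 0
0 2 3 2 2
step 10: 2 1 3 1 2
0 2 0 3 3
2 2 3 1 0
0 2 3 2 3
step 11: 2 1 3 1 2
0 2 0 3 3
2 2 3 1 1
0 2 3 3 0
step 12: 2 1 3 1 2
0 2 0 3 3
2 2 3 1 1
0 2 3 3 1
step 13: 2 1 3 1 2
0 2 0 3 3
2 2 3 1 1
0 2 3 3 2
step 14: 2 1 3 1 2
0 2 0 3 3
2 2 3 1 1
0 2 3 3 3
step 15: 2 1 3 1 2
0 2 1 3 3
2 3 0 3 2
0 3 1 1 1
step 16: 2 1 3 1 2
0 2 1 3 3
2 3 0 3 2
0 3 1 1 2
step 17: 2 1 3 1 2
0 2 1 3 3
2 3 0 3 2
0 3 1 1 3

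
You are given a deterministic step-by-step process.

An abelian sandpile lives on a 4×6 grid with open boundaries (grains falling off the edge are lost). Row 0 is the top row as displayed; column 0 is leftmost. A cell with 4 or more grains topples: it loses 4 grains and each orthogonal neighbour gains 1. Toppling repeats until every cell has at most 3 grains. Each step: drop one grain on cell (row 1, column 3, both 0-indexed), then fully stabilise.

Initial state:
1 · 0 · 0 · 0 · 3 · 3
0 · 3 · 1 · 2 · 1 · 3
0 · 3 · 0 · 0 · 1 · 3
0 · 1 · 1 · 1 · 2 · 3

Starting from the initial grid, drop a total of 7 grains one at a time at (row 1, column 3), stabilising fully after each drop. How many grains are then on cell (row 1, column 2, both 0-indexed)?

gen 0: 1 · 0 · 0 · 0 · 3 · 3
0 · 3 · 1 · 2 · 1 · 3
0 · 3 · 0 · 0 · 1 · 3
0 · 1 · 1 · 1 · 2 · 3
gen 1: 1 · 0 · 0 · 0 · 3 · 3
0 · 3 · 1 · 3 · 1 · 3
0 · 3 · 0 · 0 · 1 · 3
0 · 1 · 1 · 1 · 2 · 3
gen 2: 1 · 0 · 0 · 1 · 3 · 3
0 · 3 · 2 · 0 · 2 · 3
0 · 3 · 0 · 1 · 1 · 3
0 · 1 · 1 · 1 · 2 · 3
gen 3: 1 · 0 · 0 · 1 · 3 · 3
0 · 3 · 2 · 1 · 2 · 3
0 · 3 · 0 · 1 · 1 · 3
0 · 1 · 1 · 1 · 2 · 3
gen 4: 1 · 0 · 0 · 1 · 3 · 3
0 · 3 · 2 · 2 · 2 · 3
0 · 3 · 0 · 1 · 1 · 3
0 · 1 · 1 · 1 · 2 · 3
gen 5: 1 · 0 · 0 · 1 · 3 · 3
0 · 3 · 2 · 3 · 2 · 3
0 · 3 · 0 · 1 · 1 · 3
0 · 1 · 1 · 1 · 2 · 3
gen 6: 1 · 0 · 0 · 2 · 3 · 3
0 · 3 · 3 · 0 · 3 · 3
0 · 3 · 0 · 2 · 1 · 3
0 · 1 · 1 · 1 · 2 · 3
gen 7: 1 · 0 · 0 · 2 · 3 · 3
0 · 3 · 3 · 1 · 3 · 3
0 · 3 · 0 · 2 · 1 · 3
0 · 1 · 1 · 1 · 2 · 3

3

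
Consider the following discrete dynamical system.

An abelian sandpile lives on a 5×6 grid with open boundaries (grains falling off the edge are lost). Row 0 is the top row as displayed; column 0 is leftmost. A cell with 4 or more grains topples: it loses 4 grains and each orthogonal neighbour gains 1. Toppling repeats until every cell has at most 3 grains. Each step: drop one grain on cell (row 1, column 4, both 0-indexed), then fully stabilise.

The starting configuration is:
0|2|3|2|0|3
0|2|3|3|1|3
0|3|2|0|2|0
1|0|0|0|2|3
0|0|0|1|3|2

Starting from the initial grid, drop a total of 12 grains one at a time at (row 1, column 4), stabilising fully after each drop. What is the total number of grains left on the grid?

gen 0: 0|2|3|2|0|3
0|2|3|3|1|3
0|3|2|0|2|0
1|0|0|0|2|3
0|0|0|1|3|2
gen 1: 0|2|3|2|0|3
0|2|3|3|2|3
0|3|2|0|2|0
1|0|0|0|2|3
0|0|0|1|3|2
gen 2: 0|2|3|2|0|3
0|2|3|3|3|3
0|3|2|0|2|0
1|0|0|0|2|3
0|0|0|1|3|2
gen 3: 0|3|1|0|3|0
0|3|1|2|2|1
0|3|3|1|3|1
1|0|0|0|2|3
0|0|0|1|3|2
gen 4: 0|3|1|0|3|0
0|3|1|2|3|1
0|3|3|1|3|1
1|0|0|0|2|3
0|0|0|1|3|2
gen 5: 0|3|1|1|0|1
0|3|1|3|2|2
0|3|3|2|0|2
1|0|0|0|3|3
0|0|0|1|3|2
gen 6: 0|3|1|1|0|1
0|3|1|3|3|2
0|3|3|2|0|2
1|0|0|0|3|3
0|0|0|1|3|2
gen 7: 0|3|1|2|1|1
0|3|2|0|1|3
0|3|3|3|1|2
1|0|0|0|3|3
0|0|0|1|3|2
gen 8: 0|3|1|2|1|1
0|3|2|0|2|3
0|3|3|3|1|2
1|0|0|0|3|3
0|0|0|1|3|2
gen 9: 0|3|1|2|1|1
0|3|2|0|3|3
0|3|3|3|1|2
1|0|0|0|3|3
0|0|0|1|3|2
gen 10: 0|3|1|2|2|2
0|3|2|1|1|0
0|3|3|3|2|3
1|0|0|0|3|3
0|0|0|1|3|2
gen 11: 0|3|1|2|2|2
0|3|2|1|2|0
0|3|3|3|2|3
1|0|0|0|3|3
0|0|0|1|3|2
gen 12: 0|3|1|2|2|2
0|3|2|1|3|0
0|3|3|3|2|3
1|0|0|0|3|3
0|0|0|1|3|2

46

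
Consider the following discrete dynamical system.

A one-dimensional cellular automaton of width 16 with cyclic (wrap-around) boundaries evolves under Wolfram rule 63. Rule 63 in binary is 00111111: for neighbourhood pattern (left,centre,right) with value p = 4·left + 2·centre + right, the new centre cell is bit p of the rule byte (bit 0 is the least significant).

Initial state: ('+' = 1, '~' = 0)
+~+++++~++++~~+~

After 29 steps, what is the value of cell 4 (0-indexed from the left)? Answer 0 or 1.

0

gen 0: +~+++++~++++~~+~
gen 1: +++~~~~++~~~++++
gen 2: ~~~+++++~++++~~~
gen 3: ++++~~~~++~~~+++
gen 4: ~~~~+++++~++++~~
gen 5: +++++~~~~++~~~++
gen 6: ~~~~~+++++~++++~
gen 7: ++++++~~~~++~~~+
gen 8: ~~~~~~+++++~++++
gen 9: +++++++~~~~++~~~
gen 10: +~~~~~~+++++~+++
gen 11: ~+++++++~~~~++~~
gen 12: ++~~~~~~+++++~++
gen 13: ~~+++++++~~~~++~
gen 14: +++~~~~~~+++++~+
gen 15: ~~~+++++++~~~~++
gen 16: ++++~~~~~~+++++~
gen 17: +~~~+++++++~~~~+
gen 18: ~++++~~~~~~+++++
gen 19: ++~~~+++++++~~~~
gen 20: +~++++~~~~~~++++
gen 21: ~++~~~+++++++~~~
gen 22: ++~++++~~~~~~+++
gen 23: ~~++~~~+++++++~~
gen 24: +++~++++~~~~~~++
gen 25: ~~~++~~~+++++++~
gen 26: ++++~++++~~~~~~+
gen 27: ~~~~++~~~+++++++
gen 28: +++++~++++~~~~~~
gen 29: +~~~~++~~~++++++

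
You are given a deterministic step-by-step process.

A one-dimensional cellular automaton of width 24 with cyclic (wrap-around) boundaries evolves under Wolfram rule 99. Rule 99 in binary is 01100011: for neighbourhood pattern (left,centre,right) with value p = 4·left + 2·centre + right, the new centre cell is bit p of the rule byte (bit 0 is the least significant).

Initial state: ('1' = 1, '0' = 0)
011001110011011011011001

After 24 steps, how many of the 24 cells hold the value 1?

13

[0] 011001110011011011011001
[1] 101010010101101101101010
[2] 010100101010110110110101
[3] 101001010101011011011010
[4] 010010101010101101101101
[5] 100101010101010110110110
[6] 001010101010101011011011
[7] 010101010101010101101101
[8] 101010101010101010110110
[9] 010101010101010101011011
[10] 101010101010101010101101
[11] 110101010101010101010110
[12] 011010101010101010101011
[13] 101101010101010101010101
[14] 110110101010101010101010
[15] 011011010101010101010101
[16] 101101101010101010101010
[17] 010110110101010101010101
[18] 101011011010101010101010
[19] 010101101101010101010101
[20] 101010110110101010101010
[21] 010101011011010101010101
[22] 101010101101101010101010
[23] 010101010110110101010101
[24] 101010101011011010101010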